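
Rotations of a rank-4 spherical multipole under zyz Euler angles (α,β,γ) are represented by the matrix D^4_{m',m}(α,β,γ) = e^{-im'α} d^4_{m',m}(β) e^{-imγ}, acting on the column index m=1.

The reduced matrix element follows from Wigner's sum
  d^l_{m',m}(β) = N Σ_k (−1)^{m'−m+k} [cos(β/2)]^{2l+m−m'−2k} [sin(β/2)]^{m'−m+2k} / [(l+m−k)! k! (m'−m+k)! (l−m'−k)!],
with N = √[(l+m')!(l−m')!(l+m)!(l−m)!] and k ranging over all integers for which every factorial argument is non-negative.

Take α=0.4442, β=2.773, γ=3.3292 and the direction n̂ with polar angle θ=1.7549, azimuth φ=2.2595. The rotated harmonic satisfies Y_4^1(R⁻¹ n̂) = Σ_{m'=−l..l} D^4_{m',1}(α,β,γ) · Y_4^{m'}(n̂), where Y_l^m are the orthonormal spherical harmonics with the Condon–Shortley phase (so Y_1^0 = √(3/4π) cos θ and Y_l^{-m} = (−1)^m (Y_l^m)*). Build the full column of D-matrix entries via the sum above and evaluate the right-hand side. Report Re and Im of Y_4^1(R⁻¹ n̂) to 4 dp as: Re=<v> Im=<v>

Re=-0.0547 Im=-0.1048

Need the full column D^4_{m',1} for m'=−4..4 at α=0.4442, β=2.773, γ=3.3292.
cos(β/2)=0.183255, sin(β/2)=0.983065
d^4_{-4,1}: single k=5 term ⇒ +0.042284;  D = +0.000778-0.042276i
d^4_{-3,1}: k∈[4..5] ⇒ +0.013934 -0.240589 = -0.226655;  D = +0.093621+0.206416i
d^4_{-2,1}: k∈[3..5] ⇒ +0.002777 -0.119863 +0.689872 = +0.572786;  D = -0.437798-0.369346i
d^4_{-1,1}: k∈[2..5] ⇒ +0.000366 -0.031599 +0.454670 -0.872287 = -0.448850;  D = +0.434154+0.113912i
d^4_{0,1}: k∈[1..4] ⇒ +0.000031 -0.005269 +0.151616 -0.727189 = -0.580811;  D = +0.570620-0.108326i
d^4_{1,1}: k∈[0..3] ⇒ +0.000001 -0.000549 +0.031599 -0.303114 = -0.272062;  D = +0.219544-0.160681i
d^4_{2,1}: k∈[0..2] ⇒ -0.000029 +0.004165 -0.079909 = -0.075772;  D = +0.035980-0.066685i
d^4_{3,1}: k∈[0..1] ⇒ +0.000291 -0.013934 = -0.013643;  D = +0.000690-0.013626i
d^4_{4,1}: single k=0 term ⇒ -0.001469;  D = -0.000564-0.001357i
Y_4^{m'}(θ=1.7549,φ=2.2595) and Σ D·Y over m':
  (+0.0008-0.0423i)·(-0.3828-0.1559i)  (+0.0936+0.2064i)·(-0.1916+0.1035i)  (-0.4378-0.3693i)·(+0.0476-0.2429i)  (+0.4342+0.1139i)·(-0.1496-0.1818i)  (+0.5706-0.1083i)·(+0.2152+0.0000i)  (+0.2195-0.1607i)·(+0.1496-0.1818i)  (+0.0360-0.0667i)·(+0.0476+0.2429i)  (+0.0007-0.0136i)·(+0.1916+0.1035i)  (-0.0006-0.0014i)·(-0.3828+0.1559i)
Y_4^1(R⁻¹ n̂) = -0.054668-0.104804i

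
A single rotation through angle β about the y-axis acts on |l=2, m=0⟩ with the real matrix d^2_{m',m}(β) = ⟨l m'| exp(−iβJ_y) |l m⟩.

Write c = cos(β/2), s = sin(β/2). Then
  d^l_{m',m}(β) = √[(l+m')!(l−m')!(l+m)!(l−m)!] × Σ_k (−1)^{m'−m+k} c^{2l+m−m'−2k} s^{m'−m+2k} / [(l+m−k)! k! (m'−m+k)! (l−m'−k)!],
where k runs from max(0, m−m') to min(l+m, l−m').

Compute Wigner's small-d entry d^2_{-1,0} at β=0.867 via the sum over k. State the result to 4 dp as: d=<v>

d=0.6042

d^2_{-1,0}(β=0.867) via Wigner's sum:
c=cos(0.867/2)=0.907501, s=sin(0.867/2)=0.420050; N=√[1·6·2·2]=4.898979
The bounds max(0,m−m')=1 and min(l+m,l−m')=2 give 2 terms
  k=1: (−1)^0·4.8990/(2)·0.9075^3·0.4200^1 = +0.768985
  k=2: (−1)^1·4.8990/(2)·0.9075^1·0.4200^3 = -0.164750
d^2_{-1,0}(0.867) = +0.768985 -0.164750 = +0.604235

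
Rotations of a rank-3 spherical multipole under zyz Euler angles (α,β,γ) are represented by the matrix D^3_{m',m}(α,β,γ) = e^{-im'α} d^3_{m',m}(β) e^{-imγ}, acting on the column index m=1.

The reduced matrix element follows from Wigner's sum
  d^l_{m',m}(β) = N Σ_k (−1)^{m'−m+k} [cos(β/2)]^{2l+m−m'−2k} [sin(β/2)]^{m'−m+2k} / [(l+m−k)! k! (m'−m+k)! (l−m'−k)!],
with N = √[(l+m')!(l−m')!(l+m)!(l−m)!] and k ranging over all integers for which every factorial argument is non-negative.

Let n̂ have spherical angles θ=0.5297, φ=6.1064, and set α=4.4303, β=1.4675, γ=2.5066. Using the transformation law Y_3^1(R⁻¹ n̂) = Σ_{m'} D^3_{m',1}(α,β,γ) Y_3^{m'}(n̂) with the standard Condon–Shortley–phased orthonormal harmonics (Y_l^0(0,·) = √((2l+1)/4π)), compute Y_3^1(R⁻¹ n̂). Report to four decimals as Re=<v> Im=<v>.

Re=0.3190 Im=0.0346

Need the full column D^3_{m',1} for m'=−3..3 at α=4.4303, β=1.4675, γ=2.5066.
cos(β/2)=0.742668, sin(β/2)=0.669659
d^3_{-3,1}: single k=4 term ⇒ +0.429587;  D = -0.090087-0.420035i
d^3_{-2,1}: k∈[3..4] ⇒ +0.777995 -0.316275 = +0.461720;  D = +0.460563+0.032669i
d^3_{-1,1}: k∈[2..4] ⇒ +0.818538 -0.887351 +0.090183 = +0.021370;  D = -0.007386+0.020053i
d^3_{0,1}: k∈[1..3] ⇒ +0.524106 -1.278376 +0.346462 = -0.407808;  D = +0.328316+0.241900i
d^3_{1,1}: k∈[0..2] ⇒ +0.167791 -1.091384 +0.665514 = -0.258079;  D = -0.204871+0.156948i
d^3_{2,1}: k∈[0..1] ⇒ -0.478441 +0.777995 = +0.299553;  D = +0.108777+0.279105i
d^3_{3,1}: single k=0 term ⇒ +0.528364;  D = -0.526248+0.047245i
Y_3^{m'}(θ=0.5297,φ=6.1064) and Σ D·Y over m':
  (-0.0901-0.4200i)·(+0.0464+0.0272i)  (+0.4606+0.0327i)·(+0.2112+0.0780i)  (-0.0074+0.0201i)·(+0.4378+0.0782i)  (+0.3283+0.2419i)·(+0.2330+0.0000i)  (-0.2049+0.1569i)·(-0.4378+0.0782i)  (+0.1088+0.2791i)·(+0.2112-0.0780i)  (-0.5262+0.0472i)·(-0.0464+0.0272i)
Y_3^1(R⁻¹ n̂) = +0.318983+0.034634i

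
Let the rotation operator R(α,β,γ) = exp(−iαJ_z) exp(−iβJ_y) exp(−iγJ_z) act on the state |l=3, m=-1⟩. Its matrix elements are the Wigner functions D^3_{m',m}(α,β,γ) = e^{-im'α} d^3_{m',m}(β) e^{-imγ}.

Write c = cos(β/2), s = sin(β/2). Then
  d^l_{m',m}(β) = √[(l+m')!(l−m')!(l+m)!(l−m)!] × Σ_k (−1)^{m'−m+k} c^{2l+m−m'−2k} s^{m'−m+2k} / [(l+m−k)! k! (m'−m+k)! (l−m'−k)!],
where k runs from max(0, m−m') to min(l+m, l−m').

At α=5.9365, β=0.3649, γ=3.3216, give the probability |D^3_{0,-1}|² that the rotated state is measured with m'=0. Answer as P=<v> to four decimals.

P=0.2701

Split into d^3_{0,-1}(β=0.3649) × two z-phases.
c=cos(0.3649/2)=0.983402, s=sin(0.3649/2)=0.181439; N=√[6·6·2·24]=41.569219
k∈{0,1,2} keeps every argument non-negative
  k=0: (−1)^1·41.5692/(12)·0.9834^5·0.1814^1 = -0.578067
  k=1: (−1)^2·41.5692/(4)·0.9834^3·0.1814^3 = +0.059034
  k=2: (−1)^3·41.5692/(12)·0.9834^1·0.1814^5 = -0.000670
d^3_{0,-1}(0.3649) = -0.578067 +0.059034 -0.000670 = -0.519703
|D^3_{0,-1}|² = |d^3_{0,-1}(β)|² = (-0.519703)² = 0.270091 (the z-rotation phases have unit modulus)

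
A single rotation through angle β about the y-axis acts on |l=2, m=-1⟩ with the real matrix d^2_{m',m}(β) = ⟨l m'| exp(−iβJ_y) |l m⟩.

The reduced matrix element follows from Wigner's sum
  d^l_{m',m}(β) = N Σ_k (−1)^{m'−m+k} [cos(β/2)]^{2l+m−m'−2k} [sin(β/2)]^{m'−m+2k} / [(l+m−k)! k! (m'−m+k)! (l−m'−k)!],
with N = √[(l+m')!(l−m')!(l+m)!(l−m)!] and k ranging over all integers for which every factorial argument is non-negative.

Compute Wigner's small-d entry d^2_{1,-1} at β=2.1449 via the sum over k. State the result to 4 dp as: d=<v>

d=-0.0665

d^2_{1,-1}(β=2.1449) via Wigner's sum:
Half-angle: c=0.477974, s=0.878374. N=√(6·1·1·6)=6.000000
The bounds max(0,m−m')=0 and min(l+m,l−m')=1 give 2 terms
  k=0: (−1)^2·6.0000/(2)·0.4780^2·0.8784^2 = +0.528796
  k=1: (−1)^3·6.0000/(6)·0.4780^0·0.8784^4 = -0.595276
d^2_{1,-1}(2.1449) = +0.528796 -0.595276 = -0.066480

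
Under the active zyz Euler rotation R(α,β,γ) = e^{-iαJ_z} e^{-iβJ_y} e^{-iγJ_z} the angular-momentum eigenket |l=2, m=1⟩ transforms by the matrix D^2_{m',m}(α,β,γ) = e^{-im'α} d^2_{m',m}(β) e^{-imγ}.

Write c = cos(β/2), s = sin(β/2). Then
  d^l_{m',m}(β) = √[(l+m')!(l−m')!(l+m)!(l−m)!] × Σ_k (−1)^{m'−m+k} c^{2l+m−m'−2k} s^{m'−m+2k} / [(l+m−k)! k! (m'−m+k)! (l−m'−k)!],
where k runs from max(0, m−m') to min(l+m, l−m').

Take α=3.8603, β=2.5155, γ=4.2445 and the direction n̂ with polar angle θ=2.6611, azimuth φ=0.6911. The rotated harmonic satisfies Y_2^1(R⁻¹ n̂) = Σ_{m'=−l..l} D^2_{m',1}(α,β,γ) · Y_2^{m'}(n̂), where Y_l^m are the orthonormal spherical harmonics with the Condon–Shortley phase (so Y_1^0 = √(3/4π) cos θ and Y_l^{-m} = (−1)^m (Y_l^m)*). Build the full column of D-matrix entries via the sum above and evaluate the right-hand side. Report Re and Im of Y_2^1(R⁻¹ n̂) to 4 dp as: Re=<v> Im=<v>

Need the full column D^2_{m',1} for m'=−2..2 at α=3.8603, β=2.5155, γ=4.2445.
cos(β/2)=0.307958, sin(β/2)=0.951400
d^2_{-2,1}: single k=3 term ⇒ +0.530409;  D = -0.501010-0.174135i
d^2_{-1,1}: k∈[2..3] ⇒ +0.257532 -0.819318 = -0.561786;  D = -0.520831+0.210567i
d^2_{0,1}: k∈[1..2] ⇒ +0.068064 -0.649616 = -0.581553;  D = +0.262282-0.519049i
d^2_{1,1}: k∈[0..1] ⇒ +0.008994 -0.257532 = -0.248538;  D = +0.061686+0.240761i
d^2_{2,1}: single k=0 term ⇒ -0.055574;  D = -0.045827-0.031438i
Y_2^{m'}(θ=2.6611,φ=0.6911) and Σ D·Y over m':
  (-0.5010-0.1741i)·(+0.0155-0.0811i)  (-0.5208+0.2106i)·(-0.2440+0.2018i)  (+0.2623-0.5190i)·(+0.4286+0.0000i)  (+0.0617+0.2408i)·(+0.2440+0.2018i)  (-0.0458-0.0314i)·(+0.0155+0.0811i)
Y_2^1(R⁻¹ n̂) = +0.143436-0.274068i

Re=0.1434 Im=-0.2741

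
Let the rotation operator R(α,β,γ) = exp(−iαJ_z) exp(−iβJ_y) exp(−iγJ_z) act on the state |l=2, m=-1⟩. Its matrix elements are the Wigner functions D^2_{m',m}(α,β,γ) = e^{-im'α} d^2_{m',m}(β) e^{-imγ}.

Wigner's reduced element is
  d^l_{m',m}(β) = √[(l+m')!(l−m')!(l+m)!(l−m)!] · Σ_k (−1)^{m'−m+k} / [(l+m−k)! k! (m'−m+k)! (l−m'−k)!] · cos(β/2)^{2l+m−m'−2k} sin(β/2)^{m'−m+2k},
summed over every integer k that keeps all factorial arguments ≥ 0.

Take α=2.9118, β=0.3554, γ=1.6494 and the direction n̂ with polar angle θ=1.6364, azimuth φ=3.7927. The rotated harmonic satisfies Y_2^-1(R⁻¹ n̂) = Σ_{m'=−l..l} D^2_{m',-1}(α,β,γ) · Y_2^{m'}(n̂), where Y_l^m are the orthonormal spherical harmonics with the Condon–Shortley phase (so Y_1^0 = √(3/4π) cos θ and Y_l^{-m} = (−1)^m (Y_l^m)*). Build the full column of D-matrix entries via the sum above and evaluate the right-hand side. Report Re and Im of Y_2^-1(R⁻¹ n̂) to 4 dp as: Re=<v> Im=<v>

Re=0.0886 Im=0.0834

Need the full column D^2_{m',-1} for m'=−2..2 at α=2.9118, β=0.3554, γ=1.6494.
cos(β/2)=0.984253, sin(β/2)=0.176766
d^2_{-2,-1}: single k=1 term ⇒ +0.337093;  D = +0.125342+0.312923i
d^2_{-1,-1}: k∈[0..1] ⇒ +0.938484 -0.090810 = +0.847674;  D = -0.127671-0.838004i
d^2_{0,-1}: k∈[0..1] ⇒ -0.412853 +0.013316 = -0.399536;  D = +0.031373-0.398303i
d^2_{1,-1}: k∈[0..1] ⇒ +0.090810 -0.000976 = +0.089834;  D = +0.027267-0.085595i
d^2_{2,-1}: single k=0 term ⇒ -0.010873;  D = +0.005573-0.009336i
Y_2^{m'}(θ=1.6364,φ=3.7927) and Σ D·Y over m':
  (+0.1253+0.3129i)·(+0.1021-0.3708i)  (-0.1277-0.8380i)·(+0.0402-0.0306i)  (+0.0314-0.3983i)·(-0.3113+0.0000i)  (+0.0273-0.0856i)·(-0.0402-0.0306i)  (+0.0056-0.0093i)·(+0.1021+0.3708i)
Y_2^-1(R⁻¹ n̂) = +0.088579+0.083404i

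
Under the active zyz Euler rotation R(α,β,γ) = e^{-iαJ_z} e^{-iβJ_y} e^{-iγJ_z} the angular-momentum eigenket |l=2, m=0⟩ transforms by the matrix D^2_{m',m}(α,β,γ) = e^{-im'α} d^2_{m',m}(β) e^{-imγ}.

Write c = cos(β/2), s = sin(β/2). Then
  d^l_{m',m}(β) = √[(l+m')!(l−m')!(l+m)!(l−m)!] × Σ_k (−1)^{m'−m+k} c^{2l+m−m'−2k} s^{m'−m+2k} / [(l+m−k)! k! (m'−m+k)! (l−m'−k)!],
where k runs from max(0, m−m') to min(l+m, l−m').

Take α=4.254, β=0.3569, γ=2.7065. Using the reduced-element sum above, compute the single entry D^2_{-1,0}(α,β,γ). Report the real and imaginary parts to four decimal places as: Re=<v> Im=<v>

Re=-0.1774 Im=-0.3595

Split into d^2_{-1,0}(β=0.3569) × two z-phases.
Half-angle: c=0.984120, s=0.177504. N=√(1·6·2·2)=4.898979
k∈{1,2} keeps every argument non-negative
  k=1: (−1)^0·4.8990/(2)·0.9841^3·0.1775^1 = +0.414409
  k=2: (−1)^1·4.8990/(2)·0.9841^1·0.1775^3 = -0.013482
d^2_{-1,0}(0.3569) = +0.414409 -0.013482 = +0.400927
Phases: e^{-i·(-1)·4.254}=-0.442504-0.896767i, e^{-i·(0)·2.7065}=+1.000000+0.000000i ⇒ D=-0.177412-0.359538i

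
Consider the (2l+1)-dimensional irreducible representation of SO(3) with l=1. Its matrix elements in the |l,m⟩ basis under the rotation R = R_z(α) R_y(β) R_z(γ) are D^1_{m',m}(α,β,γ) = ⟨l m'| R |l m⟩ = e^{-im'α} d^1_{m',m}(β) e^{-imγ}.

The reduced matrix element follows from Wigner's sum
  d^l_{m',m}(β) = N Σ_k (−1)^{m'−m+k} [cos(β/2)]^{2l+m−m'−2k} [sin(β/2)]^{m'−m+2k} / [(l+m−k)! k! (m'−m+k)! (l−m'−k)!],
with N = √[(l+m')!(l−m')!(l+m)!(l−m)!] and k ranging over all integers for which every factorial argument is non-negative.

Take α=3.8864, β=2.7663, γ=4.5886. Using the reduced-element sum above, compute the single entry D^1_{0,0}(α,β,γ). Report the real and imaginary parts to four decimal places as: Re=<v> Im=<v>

Split into d^1_{0,0}(β=2.7663) × two z-phases.
With c≡cos(β/2)=0.186547 and s≡sin(β/2)=0.982446, N=[1·1·1·1]^{1/2}=1.000000
k: max(0,(0)−(0))=0 … min(1+(0),1−(0))=1
  k=0: (−1)^0·1.0000/(1)·0.1865^2·0.9824^0 = +0.034800
  k=1: (−1)^1·1.0000/(1)·0.1865^0·0.9824^2 = -0.965200
d^1_{0,0}(2.7663) = +0.034800 -0.965200 = -0.930400
Phases: e^{-i·(0)·3.8864}=+1.000000+0.000000i, e^{-i·(0)·4.5886}=+1.000000+0.000000i ⇒ D=-0.930400+0.000000i

Re=-0.9304 Im=0.0000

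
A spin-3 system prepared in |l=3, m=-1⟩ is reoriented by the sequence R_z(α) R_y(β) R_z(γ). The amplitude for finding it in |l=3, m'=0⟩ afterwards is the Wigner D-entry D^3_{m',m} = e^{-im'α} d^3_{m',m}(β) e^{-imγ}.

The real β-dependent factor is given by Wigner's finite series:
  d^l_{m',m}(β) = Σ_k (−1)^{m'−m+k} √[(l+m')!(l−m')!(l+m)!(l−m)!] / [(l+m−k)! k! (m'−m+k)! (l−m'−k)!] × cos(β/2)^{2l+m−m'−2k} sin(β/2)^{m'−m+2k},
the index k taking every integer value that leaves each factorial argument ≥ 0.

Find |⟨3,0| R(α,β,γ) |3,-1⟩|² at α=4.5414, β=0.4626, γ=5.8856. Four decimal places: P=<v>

P=0.3370

First d^3_{0,-1}(β=0.4626), then the phase factors e^{-i(0)α} and e^{-i(-1)γ}:
c=cos(0.4626/2)=0.973369, s=sin(0.4626/2)=0.229243; N=√[6·6·2·24]=41.569219
k∈{0,1,2} keeps every argument non-negative
  k=0: (−1)^1·41.5692/(12)·0.9734^5·0.2292^1 = -0.693865
  k=1: (−1)^2·41.5692/(4)·0.9734^3·0.2292^3 = +0.115461
  k=2: (−1)^3·41.5692/(12)·0.9734^1·0.2292^5 = -0.002135
d^3_{0,-1}(0.4626) = -0.693865 +0.115461 -0.002135 = -0.580539
|D^3_{0,-1}|² = |d^3_{0,-1}(β)|² = (-0.580539)² = 0.337026 (the z-rotation phases have unit modulus)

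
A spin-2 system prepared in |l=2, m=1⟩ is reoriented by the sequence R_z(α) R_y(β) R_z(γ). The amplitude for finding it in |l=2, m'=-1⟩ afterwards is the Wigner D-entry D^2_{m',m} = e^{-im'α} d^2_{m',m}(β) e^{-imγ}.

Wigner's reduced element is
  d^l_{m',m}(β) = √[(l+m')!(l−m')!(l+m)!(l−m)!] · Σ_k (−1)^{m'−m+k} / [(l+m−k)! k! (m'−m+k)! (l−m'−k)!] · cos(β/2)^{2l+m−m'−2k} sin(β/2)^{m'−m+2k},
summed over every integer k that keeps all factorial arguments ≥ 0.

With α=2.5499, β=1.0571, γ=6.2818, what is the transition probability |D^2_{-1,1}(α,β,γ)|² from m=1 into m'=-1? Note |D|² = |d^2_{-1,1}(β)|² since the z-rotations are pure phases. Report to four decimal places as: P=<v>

D^2_{-1,1}(2.5499,1.0571,6.2818) = e^{-i·-1·2.5499}·d^2_{-1,1}(1.0571)·e^{-i·1·6.2818}. Compute d first:
c=cos(1.0571/2)=0.863539, s=sin(1.0571/2)=0.504282; N=√[1·6·6·1]=6.000000
The bounds max(0,m−m')=2 and min(l+m,l−m')=3 give 2 terms
  k=2: (−1)^0·6.0000/(2)·0.8635^2·0.5043^2 = +0.568895
  k=3: (−1)^1·6.0000/(6)·0.8635^0·0.5043^4 = -0.064669
d^2_{-1,1}(1.0571) = +0.568895 -0.064669 = +0.504226
|D^2_{-1,1}|² = |d^2_{-1,1}(β)|² = (+0.504226)² = 0.254244 (the z-rotation phases have unit modulus)

P=0.2542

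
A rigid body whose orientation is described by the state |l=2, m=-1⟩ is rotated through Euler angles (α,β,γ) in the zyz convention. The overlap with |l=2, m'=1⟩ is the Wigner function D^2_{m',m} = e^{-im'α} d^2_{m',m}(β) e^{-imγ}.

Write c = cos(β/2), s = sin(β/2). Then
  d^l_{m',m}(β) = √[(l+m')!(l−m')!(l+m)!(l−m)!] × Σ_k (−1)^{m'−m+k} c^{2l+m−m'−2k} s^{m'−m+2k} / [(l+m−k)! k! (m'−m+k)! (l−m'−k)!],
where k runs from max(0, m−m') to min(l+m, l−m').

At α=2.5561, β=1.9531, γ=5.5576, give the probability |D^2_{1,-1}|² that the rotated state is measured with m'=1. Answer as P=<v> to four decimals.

P=0.0304

D^2_{1,-1}(2.5561,1.9531,5.5576) = e^{-i·1·2.5561}·d^2_{1,-1}(1.9531)·e^{-i·-1·5.5576}. Compute d first:
Half-angle: c=0.559884, s=0.828571. N=√(6·1·1·6)=6.000000
k∈{0,1} keeps every argument non-negative
  k=0: (−1)^2·6.0000/(2)·0.5599^2·0.8286^2 = +0.645620
  k=1: (−1)^3·6.0000/(6)·0.5599^0·0.8286^4 = -0.471323
d^2_{1,-1}(1.9531) = +0.645620 -0.471323 = +0.174298
|D^2_{1,-1}|² = |d^2_{1,-1}(β)|² = (+0.174298)² = 0.030380 (the z-rotation phases have unit modulus)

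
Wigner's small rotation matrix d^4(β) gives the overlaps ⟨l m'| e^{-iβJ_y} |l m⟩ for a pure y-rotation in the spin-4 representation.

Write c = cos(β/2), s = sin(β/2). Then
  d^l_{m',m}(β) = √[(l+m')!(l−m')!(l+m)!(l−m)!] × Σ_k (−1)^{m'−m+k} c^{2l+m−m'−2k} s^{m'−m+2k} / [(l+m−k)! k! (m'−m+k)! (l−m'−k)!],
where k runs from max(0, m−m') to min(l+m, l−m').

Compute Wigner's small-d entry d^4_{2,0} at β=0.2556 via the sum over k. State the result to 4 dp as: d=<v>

d=0.1403

d^4_{2,0}(β=0.2556) via Wigner's sum:
c=cos(0.2556/2)=0.991845, s=sin(0.2556/2)=0.127452; N=√[720·2·24·24]=910.735966
k: max(0,(0)−(2))=0 … min(4+(0),4−(2))=2
  k=0: (−1)^2·910.7360/(96)·0.9918^6·0.1275^2 = +0.146717
  k=1: (−1)^3·910.7360/(36)·0.9918^4·0.1275^4 = -0.006460
  k=2: (−1)^4·910.7360/(96)·0.9918^2·0.1275^6 = +0.000040
d^4_{2,0}(0.2556) = +0.146717 -0.006460 +0.000040 = +0.140296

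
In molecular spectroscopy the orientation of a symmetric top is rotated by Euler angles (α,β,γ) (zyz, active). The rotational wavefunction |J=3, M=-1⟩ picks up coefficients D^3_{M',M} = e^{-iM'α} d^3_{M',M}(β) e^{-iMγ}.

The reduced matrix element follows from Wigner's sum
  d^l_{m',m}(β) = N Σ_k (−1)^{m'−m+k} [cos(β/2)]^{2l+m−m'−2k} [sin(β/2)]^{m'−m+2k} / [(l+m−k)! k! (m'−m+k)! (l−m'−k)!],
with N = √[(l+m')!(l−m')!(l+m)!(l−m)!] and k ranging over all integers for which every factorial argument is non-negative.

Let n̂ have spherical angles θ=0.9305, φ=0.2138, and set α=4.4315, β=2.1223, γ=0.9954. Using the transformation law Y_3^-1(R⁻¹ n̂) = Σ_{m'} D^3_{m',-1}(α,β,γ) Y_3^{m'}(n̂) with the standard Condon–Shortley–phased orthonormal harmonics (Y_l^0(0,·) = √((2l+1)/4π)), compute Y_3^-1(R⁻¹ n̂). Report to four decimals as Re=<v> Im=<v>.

Need the full column D^3_{m',-1} for m'=−3..3 at α=4.4315, β=2.1223, γ=0.9954.
cos(β/2)=0.487869, sin(β/2)=0.872917
d^3_{-3,-1}: single k=2 term ⇒ +0.167187;  D = -0.025436+0.165241i
d^3_{-2,-1}: k∈[1..2] ⇒ +0.076293 -0.488492 = -0.412199;  D = +0.374050+0.173190i
d^3_{-1,-1}: k∈[0..2] ⇒ +0.013484 -0.345340 +0.829180 = +0.497324;  D = +0.325870-0.375685i
d^3_{0,-1}: k∈[0..2] ⇒ -0.083575 +0.802674 -0.856561 = -0.137462;  D = -0.074802-0.115328i
d^3_{1,-1}: k∈[0..2] ⇒ +0.259005 -1.105574 +0.442423 = -0.404145;  D = +0.386745-0.117311i
d^3_{2,-1}: k∈[0..1] ⇒ -0.488492 +0.781930 = +0.293438;  D = -0.003996-0.293411i
d^3_{3,-1}: single k=0 term ⇒ +0.535234;  D = +0.516230+0.141355i
Y_3^{m'}(θ=0.9305,φ=0.2138) and Σ D·Y over m':
  (-0.0254+0.1652i)·(+0.1724-0.1287i)  (+0.3740+0.1732i)·(+0.3573-0.1628i)  (+0.3259-0.3757i)·(+0.1987-0.0431i)  (-0.0748-0.1153i)·(-0.2710+0.0000i)  (+0.3867-0.1173i)·(-0.1987-0.0431i)  (-0.0040-0.2934i)·(+0.3573+0.1628i)  (+0.5162+0.1414i)·(-0.1724-0.1287i)
Y_3^-1(R⁻¹ n̂) = +0.141177-0.214412i

Re=0.1412 Im=-0.2144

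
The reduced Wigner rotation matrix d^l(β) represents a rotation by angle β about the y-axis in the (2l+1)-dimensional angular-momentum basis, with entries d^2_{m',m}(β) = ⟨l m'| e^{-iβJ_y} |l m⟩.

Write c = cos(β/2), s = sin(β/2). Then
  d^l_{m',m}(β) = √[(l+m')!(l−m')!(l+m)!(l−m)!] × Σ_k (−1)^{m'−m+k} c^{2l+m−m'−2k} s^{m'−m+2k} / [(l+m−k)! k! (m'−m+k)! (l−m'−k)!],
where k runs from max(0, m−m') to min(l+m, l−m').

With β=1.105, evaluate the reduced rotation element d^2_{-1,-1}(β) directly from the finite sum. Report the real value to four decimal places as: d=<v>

d^2_{-1,-1}(β=1.105) via Wigner's sum:
c=cos(1.105/2)=0.851215, s=sin(1.105/2)=0.524817; N=√[1·6·1·6]=6.000000
The bounds max(0,m−m')=0 and min(l+m,l−m')=1 give 2 terms
  k=0: (−1)^0·6.0000/(6)·0.8512^4·0.5248^0 = +0.524998
  k=1: (−1)^1·6.0000/(2)·0.8512^2·0.5248^2 = -0.598709
d^2_{-1,-1}(1.105) = +0.524998 -0.598709 = -0.073711

d=-0.0737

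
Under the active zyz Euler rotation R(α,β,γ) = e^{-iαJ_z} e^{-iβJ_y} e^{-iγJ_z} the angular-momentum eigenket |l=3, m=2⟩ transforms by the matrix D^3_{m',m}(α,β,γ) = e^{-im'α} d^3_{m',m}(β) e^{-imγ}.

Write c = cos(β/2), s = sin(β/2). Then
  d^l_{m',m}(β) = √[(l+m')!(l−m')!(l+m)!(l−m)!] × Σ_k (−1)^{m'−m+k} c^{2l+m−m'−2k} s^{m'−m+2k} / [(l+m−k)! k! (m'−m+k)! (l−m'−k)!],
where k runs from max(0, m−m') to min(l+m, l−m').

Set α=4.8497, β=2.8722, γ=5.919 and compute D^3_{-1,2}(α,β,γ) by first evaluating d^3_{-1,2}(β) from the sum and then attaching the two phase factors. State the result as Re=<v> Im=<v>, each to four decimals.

Re=-0.2977 Im=0.2533

First d^3_{-1,2}(β=2.8722), then the phase factors e^{-i(-1)α} and e^{-i(2)γ}:
Half-angle: c=0.134289, s=0.990942. N=√(2·24·120·1)=75.894664
The bounds max(0,m−m')=3 and min(l+m,l−m')=4 give 2 terms
  k=3: (−1)^0·75.8947/(12)·0.1343^3·0.9909^3 = +0.014904
  k=4: (−1)^1·75.8947/(24)·0.1343^1·0.9909^5 = -0.405773
d^3_{-1,2}(2.8722) = +0.014904 -0.405773 = -0.390869
Phases: e^{-i·(-1)·4.8497}=+0.136880-0.990588i, e^{-i·(2)·5.919}=+0.746260+0.665655i ⇒ D=-0.297661+0.253331i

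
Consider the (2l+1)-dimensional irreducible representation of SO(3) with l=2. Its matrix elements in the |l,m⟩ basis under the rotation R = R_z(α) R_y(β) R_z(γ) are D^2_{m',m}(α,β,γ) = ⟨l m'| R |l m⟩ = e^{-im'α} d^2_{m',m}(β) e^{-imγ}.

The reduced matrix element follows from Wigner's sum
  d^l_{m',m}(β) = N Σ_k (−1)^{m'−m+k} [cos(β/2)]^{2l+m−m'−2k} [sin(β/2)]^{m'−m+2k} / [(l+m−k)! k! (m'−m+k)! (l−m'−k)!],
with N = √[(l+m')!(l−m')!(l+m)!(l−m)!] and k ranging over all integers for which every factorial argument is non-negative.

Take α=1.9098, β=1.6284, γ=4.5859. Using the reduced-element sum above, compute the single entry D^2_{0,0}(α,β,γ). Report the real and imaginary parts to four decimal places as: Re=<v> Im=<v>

Re=-0.4950 Im=0.0000

First d^2_{0,0}(β=1.6284), then the phase factors e^{-i(0)α} and e^{-i(0)γ}:
c=cos(1.6284/2)=0.686450, s=sin(1.6284/2)=0.727177; N=√[2·2·2·2]=4.000000
The bounds max(0,m−m')=0 and min(l+m,l−m')=2 give 3 terms
  k=0: (−1)^0·4.0000/(4)·0.6865^4·0.7272^0 = +0.222043
  k=1: (−1)^1·4.0000/(1)·0.6865^2·0.7272^2 = -0.996685
  k=2: (−1)^2·4.0000/(4)·0.6865^0·0.7272^4 = +0.279615
d^2_{0,0}(1.6284) = +0.222043 -0.996685 +0.279615 = -0.495028
Phases: e^{-i·(0)·1.9098}=+1.000000+0.000000i, e^{-i·(0)·4.5859}=+1.000000+0.000000i ⇒ D=-0.495028+0.000000i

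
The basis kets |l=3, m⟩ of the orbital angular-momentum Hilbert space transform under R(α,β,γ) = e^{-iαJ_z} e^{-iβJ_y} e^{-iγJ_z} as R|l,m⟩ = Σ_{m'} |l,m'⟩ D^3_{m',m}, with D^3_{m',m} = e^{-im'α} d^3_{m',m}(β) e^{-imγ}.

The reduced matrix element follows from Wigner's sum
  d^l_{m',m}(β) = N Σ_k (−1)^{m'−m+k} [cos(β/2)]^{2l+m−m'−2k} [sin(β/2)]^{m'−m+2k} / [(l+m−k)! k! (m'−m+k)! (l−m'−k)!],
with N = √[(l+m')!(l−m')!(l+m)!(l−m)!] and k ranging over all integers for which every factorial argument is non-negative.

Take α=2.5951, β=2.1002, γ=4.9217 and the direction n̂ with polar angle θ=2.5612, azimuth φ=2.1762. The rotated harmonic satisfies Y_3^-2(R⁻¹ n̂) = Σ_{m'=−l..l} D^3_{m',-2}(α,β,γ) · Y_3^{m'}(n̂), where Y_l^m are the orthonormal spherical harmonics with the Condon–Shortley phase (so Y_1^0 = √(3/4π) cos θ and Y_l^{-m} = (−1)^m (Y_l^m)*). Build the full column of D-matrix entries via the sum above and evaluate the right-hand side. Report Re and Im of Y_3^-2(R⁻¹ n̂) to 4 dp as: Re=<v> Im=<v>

Re=-0.0614 Im=-0.2273

Need the full column D^3_{m',-2} for m'=−3..3 at α=2.5951, β=2.1002, γ=4.9217.
cos(β/2)=0.497484, sin(β/2)=0.867473
d^3_{-3,-2}: single k=1 term ⇒ +0.064748;  D = +0.022198-0.060824i
d^3_{-2,-2}: k∈[0..1] ⇒ +0.015159 -0.230462 = -0.215303;  D = +0.168174-0.134435i
d^3_{-1,-2}: k∈[0..1] ⇒ -0.083590 +0.508319 = +0.424729;  D = +0.421261-0.054162i
d^3_{0,-2}: k∈[0..1] ⇒ +0.252459 -0.767615 = -0.515156;  D = +0.470672+0.209412i
d^3_{1,-2}: k∈[0..1] ⇒ -0.508319 +0.772786 = +0.264467;  D = +0.150567+0.217422i
d^3_{2,-2}: k∈[0..1] ⇒ +0.700733 -0.426124 = +0.274609;  D = -0.016244-0.274128i
d^3_{3,-2}: single k=0 term ⇒ -0.598597;  D = +0.280290-0.528920i
Y_3^{m'}(θ=2.5612,φ=2.1762) and Σ D·Y over m':
  (+0.0222-0.0608i)·(+0.0667-0.0167i)  (+0.1682-0.1344i)·(+0.0905-0.2405i)  (+0.4213-0.0542i)·(-0.2518-0.3638i)  (+0.4707+0.2094i)·(-0.1550+0.0000i)  (+0.1506+0.2174i)·(+0.2518-0.3638i)  (-0.0162-0.2741i)·(+0.0905+0.2405i)  (+0.2803-0.5289i)·(-0.0667-0.0167i)
Y_3^-2(R⁻¹ n̂) = -0.061426-0.227257i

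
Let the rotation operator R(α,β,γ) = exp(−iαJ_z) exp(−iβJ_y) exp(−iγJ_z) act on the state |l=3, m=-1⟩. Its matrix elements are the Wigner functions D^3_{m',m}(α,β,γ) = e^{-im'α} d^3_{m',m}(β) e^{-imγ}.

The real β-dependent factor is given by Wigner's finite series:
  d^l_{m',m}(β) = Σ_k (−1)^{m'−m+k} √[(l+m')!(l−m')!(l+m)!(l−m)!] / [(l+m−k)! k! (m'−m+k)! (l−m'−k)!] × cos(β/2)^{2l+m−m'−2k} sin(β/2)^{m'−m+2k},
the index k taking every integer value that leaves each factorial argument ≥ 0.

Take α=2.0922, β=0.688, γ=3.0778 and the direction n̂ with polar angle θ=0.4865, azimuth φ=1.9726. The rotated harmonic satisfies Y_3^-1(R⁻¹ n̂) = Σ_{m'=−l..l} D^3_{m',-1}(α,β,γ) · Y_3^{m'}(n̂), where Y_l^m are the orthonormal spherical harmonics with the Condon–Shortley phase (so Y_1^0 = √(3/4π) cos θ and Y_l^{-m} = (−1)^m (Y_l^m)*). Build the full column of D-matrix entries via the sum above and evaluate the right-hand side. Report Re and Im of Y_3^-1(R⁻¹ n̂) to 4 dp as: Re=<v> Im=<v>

Re=0.2427 Im=-0.0838

Need the full column D^3_{m',-1} for m'=−3..3 at α=2.0922, β=0.688, γ=3.0778.
cos(β/2)=0.941413, sin(β/2)=0.337255
d^3_{-3,-1}: single k=2 term ⇒ +0.346007;  D = -0.345150+0.024331i
d^3_{-2,-1}: k∈[1..2] ⇒ +0.788606 -0.202417 = +0.586189;  D = +0.327000+0.486507i
d^3_{-1,-1}: k∈[0..2] ⇒ +0.696116 -0.714709 +0.068794 = +0.050201;  D = +0.022179-0.045036i
d^3_{0,-1}: k∈[0..2] ⇒ -0.863875 +0.332606 -0.014229 = -0.545498;  D = +0.544389-0.034775i
d^3_{1,-1}: k∈[0..2] ⇒ +0.536031 -0.091725 +0.001471 = +0.445778;  D = +0.246231+0.371602i
d^3_{2,-1}: k∈[0..1] ⇒ -0.202417 +0.012989 = -0.189428;  D = -0.084808+0.169383i
d^3_{3,-1}: single k=0 term ⇒ +0.044406;  D = -0.044333+0.002539i
Y_3^{m'}(θ=0.4865,φ=1.9726) and Σ D·Y over m':
  (-0.3452+0.0243i)·(+0.0398+0.0152i)  (+0.3270+0.4865i)·(-0.1371+0.1422i)  (+0.0222-0.0450i)·(-0.1718-0.4043i)  (+0.5444-0.0348i)·(+0.2992+0.0000i)  (+0.2462+0.3716i)·(+0.1718-0.4043i)  (-0.0848+0.1694i)·(-0.1371-0.1422i)  (-0.0443+0.0025i)·(-0.0398+0.0152i)
Y_3^-1(R⁻¹ n̂) = +0.242732-0.083773i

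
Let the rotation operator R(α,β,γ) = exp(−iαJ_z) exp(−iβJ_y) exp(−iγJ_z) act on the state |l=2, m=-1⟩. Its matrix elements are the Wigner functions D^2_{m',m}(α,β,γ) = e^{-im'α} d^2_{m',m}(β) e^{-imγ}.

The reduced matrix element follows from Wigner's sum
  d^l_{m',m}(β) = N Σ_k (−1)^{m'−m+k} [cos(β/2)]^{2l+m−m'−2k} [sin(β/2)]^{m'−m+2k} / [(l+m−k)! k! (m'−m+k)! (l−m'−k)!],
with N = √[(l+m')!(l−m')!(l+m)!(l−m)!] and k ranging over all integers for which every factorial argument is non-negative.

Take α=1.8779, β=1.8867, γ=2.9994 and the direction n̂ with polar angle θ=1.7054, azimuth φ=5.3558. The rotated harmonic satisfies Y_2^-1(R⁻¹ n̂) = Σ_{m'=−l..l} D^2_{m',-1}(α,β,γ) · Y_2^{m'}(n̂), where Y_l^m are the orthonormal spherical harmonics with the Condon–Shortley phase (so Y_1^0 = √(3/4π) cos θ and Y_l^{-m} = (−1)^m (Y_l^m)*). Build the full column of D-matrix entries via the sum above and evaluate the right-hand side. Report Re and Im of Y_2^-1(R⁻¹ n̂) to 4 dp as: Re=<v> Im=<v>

Re=0.3014 Im=0.1731

Need the full column D^2_{m',-1} for m'=−2..2 at α=1.8779, β=1.8867, γ=2.9994.
cos(β/2)=0.587079, sin(β/2)=0.809529
d^2_{-2,-1}: single k=1 term ⇒ +0.327607;  D = +0.291784+0.148957i
d^2_{-1,-1}: k∈[0..1] ⇒ +0.118792 -0.677611 = -0.558818;  D = -0.091738+0.551237i
d^2_{0,-1}: k∈[0..1] ⇒ -0.401235 +0.762905 = +0.361670;  D = -0.358020+0.051254i
d^2_{1,-1}: k∈[0..1] ⇒ +0.677611 -0.429468 = +0.248143;  D = +0.107776+0.223515i
d^2_{2,-1}: single k=0 term ⇒ -0.622909;  D = -0.453049+0.427507i
Y_2^{m'}(θ=1.7054,φ=5.3558) and Σ D·Y over m':
  (+0.2918+0.1490i)·(-0.1063+0.3641i)  (-0.0917+0.5512i)·(-0.0616-0.0822i)  (-0.3580+0.0513i)·(-0.2984+0.0000i)  (+0.1078+0.2235i)·(+0.0616-0.0822i)  (-0.4530+0.4275i)·(-0.1063-0.3641i)
Y_2^-1(R⁻¹ n̂) = +0.301359+0.173141i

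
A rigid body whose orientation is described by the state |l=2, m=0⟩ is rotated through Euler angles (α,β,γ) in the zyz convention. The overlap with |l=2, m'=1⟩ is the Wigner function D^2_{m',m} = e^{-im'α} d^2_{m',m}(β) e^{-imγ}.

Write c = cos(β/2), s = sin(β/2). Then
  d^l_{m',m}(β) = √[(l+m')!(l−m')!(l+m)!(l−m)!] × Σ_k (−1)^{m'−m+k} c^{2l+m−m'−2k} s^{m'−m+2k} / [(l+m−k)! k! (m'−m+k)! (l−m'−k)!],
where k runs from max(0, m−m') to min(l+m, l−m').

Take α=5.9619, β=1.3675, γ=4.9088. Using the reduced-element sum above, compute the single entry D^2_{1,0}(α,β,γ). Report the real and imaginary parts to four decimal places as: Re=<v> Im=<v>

D^2_{1,0}(5.9619,1.3675,4.9088) = e^{-i·1·5.9619}·d^2_{1,0}(1.3675)·e^{-i·0·4.9088}. Compute d first:
With c≡cos(β/2)=0.775209 and s≡sin(β/2)=0.631704, N=[6·1·2·2]^{1/2}=4.898979
Admissible k: 0..1 (factorial args all ≥0)
  k=0: (−1)^1·4.8990/(2)·0.7752^3·0.6317^1 = -0.720853
  k=1: (−1)^2·4.8990/(2)·0.7752^1·0.6317^3 = +0.478670
d^2_{1,0}(1.3675) = -0.720853 +0.478670 = -0.242182
D = (+0.948830+0.315786i)·(-0.242182)·(+1.000000+0.000000i) = -0.229790-0.076478i

Re=-0.2298 Im=-0.0765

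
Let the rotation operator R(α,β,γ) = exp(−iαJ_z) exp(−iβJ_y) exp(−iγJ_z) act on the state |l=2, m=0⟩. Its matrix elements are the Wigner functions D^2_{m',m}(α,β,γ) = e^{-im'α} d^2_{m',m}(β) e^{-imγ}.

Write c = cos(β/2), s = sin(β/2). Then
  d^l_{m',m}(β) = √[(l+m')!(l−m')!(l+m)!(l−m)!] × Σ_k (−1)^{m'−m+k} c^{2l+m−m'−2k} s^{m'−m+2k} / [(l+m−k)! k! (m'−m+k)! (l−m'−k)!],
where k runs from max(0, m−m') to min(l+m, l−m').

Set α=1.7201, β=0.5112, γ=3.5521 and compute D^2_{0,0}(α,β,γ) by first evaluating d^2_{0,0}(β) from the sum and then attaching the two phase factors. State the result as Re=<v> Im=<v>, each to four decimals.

Re=0.6410 Im=0.0000

D^2_{0,0}(1.7201,0.5112,3.5521) = e^{-i·0·1.7201}·d^2_{0,0}(0.5112)·e^{-i·0·3.5521}. Compute d first:
c=cos(0.5112/2)=0.967512, s=sin(0.5112/2)=0.252826; N=√[2·2·2·2]=4.000000
k∈{0,1,2} keeps every argument non-negative
  k=0: (−1)^0·4.0000/(4)·0.9675^4·0.2528^0 = +0.876244
  k=1: (−1)^1·4.0000/(1)·0.9675^2·0.2528^2 = -0.239340
  k=2: (−1)^2·4.0000/(4)·0.9675^0·0.2528^4 = +0.004086
d^2_{0,0}(0.5112) = +0.876244 -0.239340 +0.004086 = +0.640990
Phases: e^{-i·(0)·1.7201}=+1.000000+0.000000i, e^{-i·(0)·3.5521}=+1.000000+0.000000i ⇒ D=+0.640990+0.000000i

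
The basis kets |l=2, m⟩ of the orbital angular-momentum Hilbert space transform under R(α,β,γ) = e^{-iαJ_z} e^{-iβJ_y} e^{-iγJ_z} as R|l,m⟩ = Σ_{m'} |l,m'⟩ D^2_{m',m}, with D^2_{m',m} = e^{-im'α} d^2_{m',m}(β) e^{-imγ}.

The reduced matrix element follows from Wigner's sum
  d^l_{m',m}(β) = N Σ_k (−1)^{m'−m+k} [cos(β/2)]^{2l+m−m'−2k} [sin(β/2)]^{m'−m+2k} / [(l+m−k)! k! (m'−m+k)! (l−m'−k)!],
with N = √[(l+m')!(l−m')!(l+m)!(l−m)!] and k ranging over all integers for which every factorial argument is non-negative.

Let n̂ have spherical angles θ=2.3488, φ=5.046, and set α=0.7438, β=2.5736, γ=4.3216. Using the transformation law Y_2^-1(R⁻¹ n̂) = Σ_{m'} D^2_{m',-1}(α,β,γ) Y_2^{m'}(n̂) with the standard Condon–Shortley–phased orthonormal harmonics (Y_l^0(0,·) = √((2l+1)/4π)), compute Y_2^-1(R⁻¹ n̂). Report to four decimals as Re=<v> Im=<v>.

Re=0.1251 Im=-0.2778

Need the full column D^2_{m',-1} for m'=−2..2 at α=0.7438, β=2.5736, γ=4.3216.
cos(β/2)=0.280194, sin(β/2)=0.959943
d^2_{-2,-1}: single k=1 term ⇒ +0.042233;  D = +0.037577-0.019277i
d^2_{-1,-1}: k∈[0..1] ⇒ +0.006164 -0.217035 = -0.210872;  D = -0.072904+0.197869i
d^2_{0,-1}: k∈[0..1] ⇒ -0.051725 +0.607116 = +0.555391;  D = -0.211558-0.513519i
d^2_{1,-1}: k∈[0..1] ⇒ +0.217035 -0.849146 = -0.632111;  D = +0.572920+0.267070i
d^2_{2,-1}: single k=0 term ⇒ -0.495708;  D = +0.472442-0.150083i
Y_2^{m'}(θ=2.3488,φ=5.046) and Σ D·Y over m':
  (+0.0376-0.0193i)·(-0.1540+0.1213i)  (-0.0729+0.1979i)·(-0.1265-0.3649i)  (-0.2116-0.5135i)·(+0.1507+0.0000i)  (+0.5729+0.2671i)·(+0.1265-0.3649i)  (+0.4724-0.1501i)·(-0.1540-0.1213i)
Y_2^-1(R⁻¹ n̂) = +0.125084-0.277776i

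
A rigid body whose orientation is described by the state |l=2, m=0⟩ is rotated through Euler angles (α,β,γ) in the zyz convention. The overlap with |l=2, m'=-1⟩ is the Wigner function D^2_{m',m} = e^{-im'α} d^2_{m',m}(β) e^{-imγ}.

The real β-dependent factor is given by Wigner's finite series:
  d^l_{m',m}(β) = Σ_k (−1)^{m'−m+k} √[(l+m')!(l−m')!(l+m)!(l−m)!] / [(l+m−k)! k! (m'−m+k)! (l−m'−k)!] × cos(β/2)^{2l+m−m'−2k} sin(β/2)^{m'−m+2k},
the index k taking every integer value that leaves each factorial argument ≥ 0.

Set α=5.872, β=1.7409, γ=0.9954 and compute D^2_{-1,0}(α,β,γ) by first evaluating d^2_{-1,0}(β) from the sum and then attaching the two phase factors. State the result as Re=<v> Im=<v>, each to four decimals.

First d^2_{-1,0}(β=1.7409), then the phase factors e^{-i(-1)α} and e^{-i(0)γ}:
Half-angle: c=0.644483, s=0.764619. N=√(1·6·2·2)=4.898979
k: max(0,(0)−(-1))=1 … min(2+(0),2−(-1))=2
  k=1: (−1)^0·4.8990/(2)·0.6445^3·0.7646^1 = +0.501365
  k=2: (−1)^1·4.8990/(2)·0.6445^1·0.7646^3 = -0.705703
d^2_{-1,0}(1.7409) = +0.501365 -0.705703 = -0.204338
Phases: e^{-i·(-1)·5.872}=+0.916648-0.399696i, e^{-i·(0)·0.9954}=+1.000000+0.000000i ⇒ D=-0.187306+0.081673i

Re=-0.1873 Im=0.0817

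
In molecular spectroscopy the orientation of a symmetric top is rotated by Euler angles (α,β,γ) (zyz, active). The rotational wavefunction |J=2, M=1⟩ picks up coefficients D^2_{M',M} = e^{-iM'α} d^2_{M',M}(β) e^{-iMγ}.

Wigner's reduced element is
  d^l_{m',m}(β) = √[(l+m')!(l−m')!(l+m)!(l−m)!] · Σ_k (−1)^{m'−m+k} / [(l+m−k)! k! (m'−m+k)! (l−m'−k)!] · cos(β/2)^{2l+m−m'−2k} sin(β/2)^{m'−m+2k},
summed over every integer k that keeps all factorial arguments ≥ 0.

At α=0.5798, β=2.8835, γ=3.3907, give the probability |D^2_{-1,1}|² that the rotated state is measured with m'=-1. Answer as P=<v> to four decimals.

P=0.8433

First d^2_{-1,1}(β=2.8835), then the phase factors e^{-i(-1)α} and e^{-i(1)γ}:
With c≡cos(β/2)=0.128688 and s≡sin(β/2)=0.991685, N=[1·6·6·1]^{1/2}=6.000000
k: max(0,(1)−(-1))=2 … min(2+(1),2−(-1))=3
  k=2: (−1)^0·6.0000/(2)·0.1287^2·0.9917^2 = +0.048859
  k=3: (−1)^1·6.0000/(6)·0.1287^0·0.9917^4 = -0.967153
d^2_{-1,1}(2.8835) = +0.048859 -0.967153 = -0.918293
|D^2_{-1,1}|² = |d^2_{-1,1}(β)|² = (-0.918293)² = 0.843263 (the z-rotation phases have unit modulus)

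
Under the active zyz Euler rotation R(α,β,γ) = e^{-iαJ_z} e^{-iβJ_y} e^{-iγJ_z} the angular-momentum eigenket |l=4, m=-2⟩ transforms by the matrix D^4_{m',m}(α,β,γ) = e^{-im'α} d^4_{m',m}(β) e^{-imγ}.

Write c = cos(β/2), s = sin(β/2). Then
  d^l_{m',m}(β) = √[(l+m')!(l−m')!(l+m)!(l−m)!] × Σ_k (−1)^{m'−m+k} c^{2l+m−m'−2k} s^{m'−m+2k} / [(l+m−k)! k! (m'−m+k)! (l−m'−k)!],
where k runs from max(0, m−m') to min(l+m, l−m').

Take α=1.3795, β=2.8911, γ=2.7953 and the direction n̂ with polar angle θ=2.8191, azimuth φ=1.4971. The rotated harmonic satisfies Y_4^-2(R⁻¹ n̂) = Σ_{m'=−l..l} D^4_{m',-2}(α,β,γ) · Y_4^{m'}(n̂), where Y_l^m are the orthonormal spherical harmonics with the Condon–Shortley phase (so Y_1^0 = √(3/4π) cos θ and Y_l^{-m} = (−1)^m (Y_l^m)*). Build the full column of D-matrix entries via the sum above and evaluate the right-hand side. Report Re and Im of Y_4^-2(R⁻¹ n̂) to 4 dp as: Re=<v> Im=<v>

Need the full column D^4_{m',-2} for m'=−4..4 at α=1.3795, β=2.8911, γ=2.7953.
cos(β/2)=0.124919, sin(β/2)=0.992167
d^4_{-4,-2}: single k=2 term ⇒ +0.000020;  D = +0.000002-0.000020i
d^4_{-3,-2}: k∈[1..2] ⇒ +0.000002 -0.000333 = -0.000332;  D = +0.000316+0.000099i
d^4_{-2,-2}: k∈[0..2] ⇒ +0.000000 -0.000045 +0.003540 = +0.003495;  D = -0.001662+0.003074i
d^4_{-1,-2}: k∈[0..2] ⇒ -0.000002 +0.000630 -0.026505 = -0.025877;  D = -0.020008-0.016410i
d^4_{0,-2}: k∈[0..2] ⇒ +0.000035 -0.005970 +0.141217 = +0.135283;  D = +0.104114-0.086382i
d^4_{1,-2}: k∈[0..2] ⇒ -0.000420 +0.039757 -0.501601 = -0.462264;  D = +0.222144+0.405389i
d^4_{2,-2}: k∈[0..2] ⇒ +0.003540 -0.178627 +0.939027 = +0.763939;  D = -0.727527+0.233041i
d^4_{3,-2}: k∈[0..1] ⇒ -0.021038 +0.442371 = +0.421333;  D = +0.049893+0.418368i
d^4_{4,-2}: single k=0 term ⇒ +0.078767;  D = +0.078560+0.005713i
Y_4^{m'}(θ=2.8191,φ=1.4971) and Σ D·Y over m':
  (+0.0000-0.0000i)·(+0.0043+0.0013i)  (+0.0003+0.0001i)·(+0.0083-0.0369i)  (-0.0017+0.0031i)·(-0.1761-0.0261i)  (-0.0200-0.0164i)·(-0.0345+0.4676i)  (+0.1041-0.0864i)·(+0.4586+0.0000i)  (+0.2221+0.4054i)·(+0.0345+0.4676i)  (-0.7275+0.2330i)·(-0.1761+0.0261i)  (+0.0499+0.4184i)·(-0.0083-0.0369i)  (+0.0786+0.0057i)·(+0.0043-0.0013i)
Y_4^-2(R⁻¹ n̂) = +0.011960+0.003520i

Re=0.0120 Im=0.0035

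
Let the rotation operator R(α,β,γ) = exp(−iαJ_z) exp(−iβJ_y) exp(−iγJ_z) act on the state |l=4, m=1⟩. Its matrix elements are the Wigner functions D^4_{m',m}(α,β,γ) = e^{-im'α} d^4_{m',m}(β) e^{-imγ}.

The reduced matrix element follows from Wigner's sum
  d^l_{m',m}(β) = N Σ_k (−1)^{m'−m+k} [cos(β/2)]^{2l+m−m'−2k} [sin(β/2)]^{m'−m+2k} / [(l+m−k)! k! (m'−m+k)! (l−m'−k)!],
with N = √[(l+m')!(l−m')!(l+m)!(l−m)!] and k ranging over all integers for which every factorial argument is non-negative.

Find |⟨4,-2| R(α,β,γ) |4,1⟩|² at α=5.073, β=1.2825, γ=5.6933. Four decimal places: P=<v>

Split into d^4_{-2,1}(β=1.2825) × two z-phases.
c=cos(1.2825/2)=0.801349, s=sin(1.2825/2)=0.598198; N=√[2·720·120·6]=1018.233765
k∈{3,4,5} keeps every argument non-negative
  k=3: (−1)^0·1018.2338/(72)·0.8013^5·0.5982^3 = +1.000360
  k=4: (−1)^1·1018.2338/(48)·0.8013^3·0.5982^5 = -0.836169
  k=5: (−1)^2·1018.2338/(240)·0.8013^1·0.5982^7 = +0.093190
d^4_{-2,1}(1.2825) = +1.000360 -0.836169 +0.093190 = +0.257382
|D^4_{-2,1}|² = |d^4_{-2,1}(β)|² = (+0.257382)² = 0.066245 (the z-rotation phases have unit modulus)

P=0.0662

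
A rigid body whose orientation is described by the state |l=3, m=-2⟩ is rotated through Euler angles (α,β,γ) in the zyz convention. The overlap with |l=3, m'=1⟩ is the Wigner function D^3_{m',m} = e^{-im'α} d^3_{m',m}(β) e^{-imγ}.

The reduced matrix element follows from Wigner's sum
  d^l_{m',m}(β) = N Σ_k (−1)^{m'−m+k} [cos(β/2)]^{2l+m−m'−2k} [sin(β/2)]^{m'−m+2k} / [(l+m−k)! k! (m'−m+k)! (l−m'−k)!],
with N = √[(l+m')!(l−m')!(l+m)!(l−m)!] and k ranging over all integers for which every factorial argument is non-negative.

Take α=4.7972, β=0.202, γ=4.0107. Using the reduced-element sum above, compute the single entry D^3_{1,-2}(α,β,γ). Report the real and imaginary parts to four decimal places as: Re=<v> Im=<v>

Re=0.0063 Im=0.0005

D^3_{1,-2}(4.7972,0.202,4.0107) = e^{-i·1·4.7972}·d^3_{1,-2}(0.202)·e^{-i·-2·4.0107}. Compute d first:
With c≡cos(β/2)=0.994904 and s≡sin(β/2)=0.100828, N=[24·2·1·120]^{1/2}=75.894664
Admissible k: 0..1 (factorial args all ≥0)
  k=0: (−1)^3·75.8947/(12)·0.9949^3·0.1008^3 = -0.006384
  k=1: (−1)^4·75.8947/(24)·0.9949^1·0.1008^5 = +0.000033
d^3_{1,-2}(0.202) = -0.006384 +0.000033 = -0.006352
Attach z-rotation phases: D = e^{-i(1)(4.7972)}·(-0.006352)·e^{-i(-2)(4.0107)} = +0.006330+0.000524i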